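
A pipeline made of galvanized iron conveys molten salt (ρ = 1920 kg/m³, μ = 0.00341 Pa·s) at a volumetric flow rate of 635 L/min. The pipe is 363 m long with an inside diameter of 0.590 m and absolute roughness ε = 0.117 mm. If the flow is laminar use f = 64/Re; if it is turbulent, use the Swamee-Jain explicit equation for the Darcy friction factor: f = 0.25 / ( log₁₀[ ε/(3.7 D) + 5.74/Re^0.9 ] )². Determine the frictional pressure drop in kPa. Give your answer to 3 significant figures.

Q = 635 L/min = 635/60000 = 0.01058 m³/s.
Cross-sectional area A = πD²/4 = π(0.59)²/4 = 0.2734 m²; mean velocity V = Q/A = 0.01058/0.2734 = 0.03871 m/s.
Reynolds number Re = ρVD/μ = 1920 · 0.03871 · 0.59 / 0.00341 = 1.286e+04.
Re > 4000 → turbulent. Relative roughness ε/D = 0.000117/0.59 = 0.000198. Swamee-Jain: f = 0.25/(log₁₀[0.000198/3.7 + 5.74/1.286e+04^0.9])² = 0.25/(log₁₀[5.36e-05 + 0.00115])² = 0.25/(-2.92)² = 0.02933.
Darcy-Weisbach: ΔP = f(L/D)(ρV²/2) = 0.02933·(363/0.59)·(1920·0.03871²/2) = 0.02933·615.3·1.439 = 25.96 Pa.
ΔP = 25.96 Pa = 0.0260 kPa.

ΔP ≈ 0.0260 kPa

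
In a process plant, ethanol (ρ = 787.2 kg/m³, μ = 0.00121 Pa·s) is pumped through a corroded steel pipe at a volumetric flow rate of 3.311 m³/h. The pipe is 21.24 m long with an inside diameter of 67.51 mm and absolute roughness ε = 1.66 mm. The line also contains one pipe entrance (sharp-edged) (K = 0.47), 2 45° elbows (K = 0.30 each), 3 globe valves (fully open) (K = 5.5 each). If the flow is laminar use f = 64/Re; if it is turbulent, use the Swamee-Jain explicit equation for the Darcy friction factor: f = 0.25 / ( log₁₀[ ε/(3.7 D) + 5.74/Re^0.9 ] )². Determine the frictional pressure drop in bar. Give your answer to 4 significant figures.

ΔP ≈ 0.009199 bar

Q = 3.311 m³/h = 3.311/3600 = 0.0009197 m³/s.
Cross-sectional area A = πD²/4 = π(0.06751)²/4 = 0.00358 m²; mean velocity V = Q/A = 0.0009197/0.00358 = 0.2569 m/s.
Reynolds number Re = ρVD/μ = 787.2 · 0.2569 · 0.06751 / 0.00121 = 1.128e+04.
Re > 4000 → turbulent. Relative roughness ε/D = 0.00166/0.06751 = 0.0246. Swamee-Jain: f = 0.25/(log₁₀[0.0246/3.7 + 5.74/1.128e+04^0.9])² = 0.25/(log₁₀[0.00665 + 0.00129])² = 0.25/(-2.1)² = 0.05668.
Total minor-loss coefficient ΣK = 1·0.47 + 2·0.3 + 3·5.5 = 17.6.
ΔP = [f·L/D + ΣK]·(ρV²/2) = [0.05668·21.24/0.06751 + 17.6]·(787.2·0.2569²/2) = [17.83 + 17.6]·25.98 = 919.9 Pa.
ΔP = 919.9 Pa = 0.009199 bar.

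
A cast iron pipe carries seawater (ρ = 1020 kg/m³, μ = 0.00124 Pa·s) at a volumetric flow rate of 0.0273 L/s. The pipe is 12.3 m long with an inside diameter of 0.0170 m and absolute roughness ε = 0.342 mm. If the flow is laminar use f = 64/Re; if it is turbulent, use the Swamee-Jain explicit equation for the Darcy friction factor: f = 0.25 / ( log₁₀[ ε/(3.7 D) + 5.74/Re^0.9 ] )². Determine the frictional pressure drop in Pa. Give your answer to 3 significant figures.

Q = 0.0273 L/s = 0.0273/1000 = 2.73e-05 m³/s.
Cross-sectional area A = πD²/4 = π(0.017)²/4 = 0.000227 m²; mean velocity V = Q/A = 2.73e-05/0.000227 = 0.1203 m/s.
Reynolds number Re = ρVD/μ = 1020 · 0.1203 · 0.017 / 0.00124 = 1682.
Re < 2300 → laminar flow, so f = 64/Re = 64/1682 = 0.03805 (the turbulent correlation is not needed).
Darcy-Weisbach: ΔP = f(L/D)(ρV²/2) = 0.03805·(12.3/0.017)·(1020·0.1203²/2) = 0.03805·723.5·7.378 = 203.1 Pa.

ΔP ≈ 203 Pa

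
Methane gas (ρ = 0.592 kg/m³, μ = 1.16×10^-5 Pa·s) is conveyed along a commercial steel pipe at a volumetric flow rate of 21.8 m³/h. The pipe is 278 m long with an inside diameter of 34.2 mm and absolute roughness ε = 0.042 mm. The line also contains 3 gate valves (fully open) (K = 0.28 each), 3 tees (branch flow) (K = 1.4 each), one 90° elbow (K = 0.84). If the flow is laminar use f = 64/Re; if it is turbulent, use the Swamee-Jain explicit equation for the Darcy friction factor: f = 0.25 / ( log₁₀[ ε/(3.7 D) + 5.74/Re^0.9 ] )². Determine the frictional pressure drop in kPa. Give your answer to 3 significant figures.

Q = 21.8 m³/h = 21.8/3600 = 0.006056 m³/s.
Cross-sectional area A = πD²/4 = π(0.0342)²/4 = 0.0009186 m²; mean velocity V = Q/A = 0.006056/0.0009186 = 6.592 m/s.
Reynolds number Re = ρVD/μ = 0.592 · 6.592 · 0.0342 / 1.16e-05 = 1.151e+04.
Re > 4000 → turbulent. Relative roughness ε/D = 4.2e-05/0.0342 = 0.00123. Swamee-Jain: f = 0.25/(log₁₀[0.00123/3.7 + 5.74/1.151e+04^0.9])² = 0.25/(log₁₀[0.000332 + 0.00127])² = 0.25/(-2.795)² = 0.032.
Total minor-loss coefficient ΣK = 3·0.28 + 3·1.4 + 1·0.84 = 5.88.
ΔP = [f·L/D + ΣK]·(ρV²/2) = [0.032·278/0.0342 + 5.88]·(0.592·6.592²/2) = [260.1 + 5.88]·12.86 = 3421 Pa.
ΔP = 3421 Pa = 3.42 kPa.

ΔP ≈ 3.42 kPa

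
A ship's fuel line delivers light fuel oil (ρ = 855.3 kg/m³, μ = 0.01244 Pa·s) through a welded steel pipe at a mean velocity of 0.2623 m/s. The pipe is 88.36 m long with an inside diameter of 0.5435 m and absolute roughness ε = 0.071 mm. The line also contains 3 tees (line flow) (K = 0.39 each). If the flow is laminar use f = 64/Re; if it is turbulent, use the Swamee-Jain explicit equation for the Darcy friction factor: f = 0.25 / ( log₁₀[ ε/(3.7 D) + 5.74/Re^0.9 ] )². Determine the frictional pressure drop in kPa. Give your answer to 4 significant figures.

ΔP ≈ 0.1845 kPa

Reynolds number Re = ρVD/μ = 855.3 · 0.2623 · 0.5435 / 0.0124 = 9802.
Re > 4000 → turbulent. Relative roughness ε/D = 7.1e-05/0.5435 = 0.000131. Swamee-Jain: f = 0.25/(log₁₀[0.000131/3.7 + 5.74/9802^0.9])² = 0.25/(log₁₀[3.53e-05 + 0.00147])² = 0.25/(-2.823)² = 0.03137.
Total minor-loss coefficient ΣK = 3·0.39 = 1.17.
ΔP = [f·L/D + ΣK]·(ρV²/2) = [0.03137·88.36/0.5435 + 1.17]·(855.3·0.2623²/2) = [5.1 + 1.17]·29.42 = 184.5 Pa.
ΔP = 184.5 Pa = 0.1845 kPa.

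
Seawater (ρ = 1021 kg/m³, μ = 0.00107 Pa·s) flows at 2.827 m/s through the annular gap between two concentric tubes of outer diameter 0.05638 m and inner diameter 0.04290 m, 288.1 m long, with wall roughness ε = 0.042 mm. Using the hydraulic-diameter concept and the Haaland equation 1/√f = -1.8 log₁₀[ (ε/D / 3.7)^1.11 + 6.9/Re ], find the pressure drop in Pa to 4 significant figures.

Hydraulic diameter D_h = 4A/P = D_o - D_i = 0.05638 - 0.0429 = 0.01348 m.
Re = ρVD_h/μ = 1021·2.827·0.01348/0.00107 = 3.636e+04.
ε/D_h = 4.2e-05/0.01348 = 0.00312; Haaland gives 1/√f = -1.8 log₁₀[0.000386+0.00019] = 5.831, so f = 0.02941.
ΔP = f(L/D_h)(ρV²/2) = 0.02941·288.1/0.01348·4080 = 2.565e+06 Pa.

ΔP ≈ 2565000 Pa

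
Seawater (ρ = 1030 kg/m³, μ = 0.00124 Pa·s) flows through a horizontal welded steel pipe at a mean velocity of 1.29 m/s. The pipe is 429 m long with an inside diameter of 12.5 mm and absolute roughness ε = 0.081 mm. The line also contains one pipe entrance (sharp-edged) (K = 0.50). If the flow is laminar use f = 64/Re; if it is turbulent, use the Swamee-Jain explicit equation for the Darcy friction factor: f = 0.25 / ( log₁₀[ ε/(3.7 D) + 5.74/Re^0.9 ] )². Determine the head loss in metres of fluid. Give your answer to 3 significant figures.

Reynolds number Re = ρVD/μ = 1030 · 1.29 · 0.0125 / 0.00124 = 1.339e+04.
Re > 4000 → turbulent. Relative roughness ε/D = 8.1e-05/0.0125 = 0.00648. Swamee-Jain: f = 0.25/(log₁₀[0.00648/3.7 + 5.74/1.339e+04^0.9])² = 0.25/(log₁₀[0.00175 + 0.00111])² = 0.25/(-2.544)² = 0.03864.
Total minor-loss coefficient ΣK = 1·0.5 = 0.5.
ΔP = [f·L/D + ΣK]·(ρV²/2) = [0.03864·429/0.0125 + 0.5]·(1030·1.29²/2) = [1326 + 0.5]·857 = 1.137e+06 Pa.
Head loss h_f = ΔP/(ρg) = 1.137e+06/(1030·9.81) = 113 m.

h_f ≈ 113 m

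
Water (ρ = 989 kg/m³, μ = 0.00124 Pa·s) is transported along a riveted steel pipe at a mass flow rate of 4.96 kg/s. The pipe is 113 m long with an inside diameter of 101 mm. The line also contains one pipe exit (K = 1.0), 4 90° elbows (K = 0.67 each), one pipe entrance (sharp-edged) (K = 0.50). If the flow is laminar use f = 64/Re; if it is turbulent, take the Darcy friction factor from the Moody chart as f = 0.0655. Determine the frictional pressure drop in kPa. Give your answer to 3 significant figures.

ΔP ≈ 15.0 kPa

A = πD²/4 = π(0.101)²/4 = 0.008012 m²; mean velocity V = ṁ/(ρA) = 4.96/(989 · 0.008012) = 0.626 m/s.
Reynolds number Re = ρVD/μ = 989 · 0.626 · 0.101 / 0.00124 = 5.043e+04.
Re > 4000 → turbulent; use the Moody-chart value f = 0.0655.
Total minor-loss coefficient ΣK = 1·1 + 4·0.67 + 1·0.5 = 4.18.
ΔP = [f·L/D + ΣK]·(ρV²/2) = [0.0655·113/0.101 + 4.18]·(989·0.626²/2) = [73.28 + 4.18]·193.8 = 1.501e+04 Pa.
ΔP = 1.501e+04 Pa = 15.0 kPa.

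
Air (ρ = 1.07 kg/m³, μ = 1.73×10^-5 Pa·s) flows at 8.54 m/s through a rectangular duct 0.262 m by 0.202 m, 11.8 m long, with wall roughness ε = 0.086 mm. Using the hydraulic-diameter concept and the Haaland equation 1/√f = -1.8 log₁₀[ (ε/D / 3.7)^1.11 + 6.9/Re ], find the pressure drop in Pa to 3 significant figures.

Hydraulic diameter D_h = 4A/P = 4·(0.262·0.202)/(2·(0.262+0.202)) = 0.2117/0.928 = 0.2281 m.
Re = ρVD_h/μ = 1.07·8.54·0.2281/1.73e-05 = 1.205e+05.
ε/D_h = 8.6e-05/0.2281 = 0.000377; Haaland gives 1/√f = -1.8 log₁₀[3.71e-05+5.73e-05] = 7.246, so f = 0.01905.
ΔP = f(L/D_h)(ρV²/2) = 0.01905·11.8/0.2281·39.02 = 38.44 Pa.

ΔP ≈ 38.4 Pa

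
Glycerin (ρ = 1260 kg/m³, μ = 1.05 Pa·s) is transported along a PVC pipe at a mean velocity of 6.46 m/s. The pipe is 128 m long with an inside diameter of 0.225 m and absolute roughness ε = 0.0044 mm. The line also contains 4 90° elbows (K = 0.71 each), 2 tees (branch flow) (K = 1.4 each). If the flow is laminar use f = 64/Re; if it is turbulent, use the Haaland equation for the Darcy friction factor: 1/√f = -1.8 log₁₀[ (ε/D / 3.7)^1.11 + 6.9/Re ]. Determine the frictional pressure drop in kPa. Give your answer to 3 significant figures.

ΔP ≈ 697 kPa

Reynolds number Re = ρVD/μ = 1260 · 6.46 · 0.225 / 1.05 = 1744.
Re < 2300 → laminar flow, so f = 64/Re = 64/1744 = 0.03669 (the turbulent correlation is not needed).
Total minor-loss coefficient ΣK = 4·0.71 + 2·1.4 = 5.64.
ΔP = [f·L/D + ΣK]·(ρV²/2) = [0.03669·128/0.225 + 5.64]·(1260·6.46²/2) = [20.87 + 5.64]·2.629e+04 = 6.971e+05 Pa.
ΔP = 6.971e+05 Pa = 697 kPa.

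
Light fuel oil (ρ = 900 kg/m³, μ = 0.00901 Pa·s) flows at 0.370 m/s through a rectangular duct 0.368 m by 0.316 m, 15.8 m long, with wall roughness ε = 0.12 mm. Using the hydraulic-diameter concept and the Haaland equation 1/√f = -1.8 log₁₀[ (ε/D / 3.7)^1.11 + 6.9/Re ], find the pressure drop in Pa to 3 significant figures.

ΔP ≈ 84.5 Pa

Hydraulic diameter D_h = 4A/P = 4·(0.368·0.316)/(2·(0.368+0.316)) = 0.4652/1.368 = 0.34 m.
Re = ρVD_h/μ = 900·0.37·0.34/0.00901 = 1.257e+04.
ε/D_h = 0.00012/0.34 = 0.000353; Haaland gives 1/√f = -1.8 log₁₀[3.45e-05+0.000549] = 5.821, so f = 0.02951.
ΔP = f(L/D_h)(ρV²/2) = 0.02951·15.8/0.34·61.6 = 84.48 Pa.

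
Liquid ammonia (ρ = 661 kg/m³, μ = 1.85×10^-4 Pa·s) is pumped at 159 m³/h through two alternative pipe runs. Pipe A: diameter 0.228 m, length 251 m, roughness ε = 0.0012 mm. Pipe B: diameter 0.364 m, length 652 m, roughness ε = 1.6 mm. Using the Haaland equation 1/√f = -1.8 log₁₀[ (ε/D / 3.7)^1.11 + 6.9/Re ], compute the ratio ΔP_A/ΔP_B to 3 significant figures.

Pipe A: V = Q/A = 0.04417/0.04083 = 1.082 m/s; Re = 8.813e+05; ε/D = 5.26e-06; Haaland → f = 0.01192; ΔP_A = f(L/D)(ρV²/2) = 5075 Pa.
Pipe B: V = Q/A = 0.04417/0.1041 = 0.4244 m/s; Re = 5.52e+05; ε/D = 0.0044; Haaland → f = 0.02945; ΔP_B = f(L/D)(ρV²/2) = 3140 Pa.
ΔP_A/ΔP_B = 5075/3140 = 1.62.

ΔP_A/ΔP_B ≈ 1.62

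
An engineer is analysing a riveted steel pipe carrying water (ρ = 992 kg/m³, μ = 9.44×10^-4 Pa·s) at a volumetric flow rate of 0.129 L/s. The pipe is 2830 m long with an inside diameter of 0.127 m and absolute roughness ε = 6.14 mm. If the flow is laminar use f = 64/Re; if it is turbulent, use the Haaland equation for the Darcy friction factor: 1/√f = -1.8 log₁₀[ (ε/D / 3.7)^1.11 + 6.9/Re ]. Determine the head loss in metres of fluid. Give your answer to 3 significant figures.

Q = 0.129 L/s = 0.129/1000 = 0.000129 m³/s.
Cross-sectional area A = πD²/4 = π(0.127)²/4 = 0.01267 m²; mean velocity V = Q/A = 0.000129/0.01267 = 0.01018 m/s.
Reynolds number Re = ρVD/μ = 992 · 0.01018 · 0.127 / 0.000944 = 1359.
Re < 2300 → laminar flow, so f = 64/Re = 64/1359 = 0.04709 (the turbulent correlation is not needed).
Darcy-Weisbach: ΔP = f(L/D)(ρV²/2) = 0.04709·(2830/0.127)·(992·0.01018²/2) = 0.04709·2.228e+04·0.05144 = 53.98 Pa.
Head loss h_f = ΔP/(ρg) = 53.98/(992·9.81) = 0.00555 m.

h_f ≈ 0.00555 m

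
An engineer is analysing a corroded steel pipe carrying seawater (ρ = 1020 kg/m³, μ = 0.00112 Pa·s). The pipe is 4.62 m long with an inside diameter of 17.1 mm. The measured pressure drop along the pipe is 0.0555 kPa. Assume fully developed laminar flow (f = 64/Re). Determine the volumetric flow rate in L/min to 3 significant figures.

Q ≈ 1.35 L/min

For laminar flow, f = 64/Re with Re = ρVD/μ, so Darcy-Weisbach reduces to ΔP = 32μLV/D². Solving for V: V = ΔP·D²/(32μL) = 55.5·(0.0171)²/(32·0.00112·4.62) = 0.09801 m/s.
Check: Re = ρVD/μ = 1020·0.09801·0.0171/0.00112 = 1526 < 2300, so the laminar assumption holds.
Q = V·A = 0.09801·(π/4·0.0171²) = 2.251e-05 m³/s = 1.35 L/min.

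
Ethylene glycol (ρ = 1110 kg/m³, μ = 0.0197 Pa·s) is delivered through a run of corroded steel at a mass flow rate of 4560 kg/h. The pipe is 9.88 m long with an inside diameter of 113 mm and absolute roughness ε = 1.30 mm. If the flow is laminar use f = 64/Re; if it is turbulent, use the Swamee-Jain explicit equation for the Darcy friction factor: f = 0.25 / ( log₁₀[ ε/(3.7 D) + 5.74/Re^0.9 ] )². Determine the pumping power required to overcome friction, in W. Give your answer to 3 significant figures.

P ≈ 0.0633 W

ṁ = 4560 kg/h = 4560/3600 = 1.267 kg/s.
A = πD²/4 = π(0.113)²/4 = 0.01003 m²; mean velocity V = ṁ/(ρA) = 1.267/(1110 · 0.01003) = 0.1138 m/s.
Reynolds number Re = ρVD/μ = 1110 · 0.1138 · 0.113 / 0.0197 = 724.5.
Re < 2300 → laminar flow, so f = 64/Re = 64/724.5 = 0.08834 (the turbulent correlation is not needed).
Darcy-Weisbach: ΔP = f(L/D)(ρV²/2) = 0.08834·(9.88/0.113)·(1110·0.1138²/2) = 0.08834·87.43·7.186 = 55.5 Pa.
Q = ṁ/ρ = 1.267/1110 = 0.001141 m³/s.
Pumping power P = QΔP = 0.001141·55.5 = 0.06334 W = 0.0633 W.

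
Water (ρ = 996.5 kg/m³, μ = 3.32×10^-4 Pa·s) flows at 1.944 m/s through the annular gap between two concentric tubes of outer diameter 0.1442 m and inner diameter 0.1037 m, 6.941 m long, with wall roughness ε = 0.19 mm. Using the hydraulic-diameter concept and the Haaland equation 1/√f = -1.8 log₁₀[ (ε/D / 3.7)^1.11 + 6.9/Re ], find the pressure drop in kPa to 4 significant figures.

ΔP ≈ 9.756 kPa

Hydraulic diameter D_h = 4A/P = D_o - D_i = 0.1442 - 0.1037 = 0.0405 m.
Re = ρVD_h/μ = 996.5·1.944·0.0405/0.000332 = 2.363e+05.
ε/D_h = 0.00019/0.0405 = 0.00469; Haaland gives 1/√f = -1.8 log₁₀[0.000609+2.92e-05] = 5.751, so f = 0.03023.
ΔP = f(L/D_h)(ρV²/2) = 0.03023·6.941/0.0405·1883 = 9756 Pa.
ΔP = 9.756 kPa.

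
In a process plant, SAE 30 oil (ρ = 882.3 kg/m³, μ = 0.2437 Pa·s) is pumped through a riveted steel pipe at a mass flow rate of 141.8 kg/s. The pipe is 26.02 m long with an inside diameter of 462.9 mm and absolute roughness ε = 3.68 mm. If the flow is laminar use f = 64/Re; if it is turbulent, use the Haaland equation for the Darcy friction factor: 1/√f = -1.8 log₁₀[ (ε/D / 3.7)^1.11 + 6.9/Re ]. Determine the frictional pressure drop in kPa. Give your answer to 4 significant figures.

A = πD²/4 = π(0.4629)²/4 = 0.1683 m²; mean velocity V = ṁ/(ρA) = 141.8/(882.3 · 0.1683) = 0.955 m/s.
Reynolds number Re = ρVD/μ = 882.3 · 0.955 · 0.4629 / 0.244 = 1600.
Re < 2300 → laminar flow, so f = 64/Re = 64/1600 = 0.03999 (the turbulent correlation is not needed).
Darcy-Weisbach: ΔP = f(L/D)(ρV²/2) = 0.03999·(26.02/0.4629)·(882.3·0.955²/2) = 0.03999·56.21·402.3 = 904.3 Pa.
ΔP = 904.3 Pa = 0.9043 kPa.

ΔP ≈ 0.9043 kPa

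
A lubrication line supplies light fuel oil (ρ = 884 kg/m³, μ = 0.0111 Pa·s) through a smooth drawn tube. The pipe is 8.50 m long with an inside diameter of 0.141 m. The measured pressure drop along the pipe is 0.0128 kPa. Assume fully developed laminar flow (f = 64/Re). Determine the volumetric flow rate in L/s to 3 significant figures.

For laminar flow, f = 64/Re with Re = ρVD/μ, so Darcy-Weisbach reduces to ΔP = 32μLV/D². Solving for V: V = ΔP·D²/(32μL) = 12.8·(0.141)²/(32·0.0111·8.5) = 0.08429 m/s.
Check: Re = ρVD/μ = 884·0.08429·0.141/0.0111 = 946.5 < 2300, so the laminar assumption holds.
Q = V·A = 0.08429·(π/4·0.141²) = 0.001316 m³/s = 1.32 L/s.

Q ≈ 1.32 L/s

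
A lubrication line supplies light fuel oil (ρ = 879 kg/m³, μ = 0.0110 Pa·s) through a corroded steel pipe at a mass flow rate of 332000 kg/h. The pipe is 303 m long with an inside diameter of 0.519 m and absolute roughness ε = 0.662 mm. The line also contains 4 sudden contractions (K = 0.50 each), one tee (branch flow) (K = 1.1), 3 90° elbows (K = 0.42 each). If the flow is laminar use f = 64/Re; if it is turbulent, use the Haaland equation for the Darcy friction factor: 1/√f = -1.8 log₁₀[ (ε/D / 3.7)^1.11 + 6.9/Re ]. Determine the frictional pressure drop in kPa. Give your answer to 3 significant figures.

ṁ = 332000 kg/h = 332000/3600 = 92.22 kg/s.
A = πD²/4 = π(0.519)²/4 = 0.2116 m²; mean velocity V = ṁ/(ρA) = 92.22/(879 · 0.2116) = 0.4959 m/s.
Reynolds number Re = ρVD/μ = 879 · 0.4959 · 0.519 / 0.011 = 2.057e+04.
Re > 4000 → turbulent. Relative roughness ε/D = 0.000662/0.519 = 0.00128. Haaland: 1/√f = -1.8 log₁₀[(0.00128/3.7)^1.11 + 6.9/2.057e+04] = -1.8 log₁₀[0.000143 + 0.000335] = 5.976, so f = 0.02801.
Total minor-loss coefficient ΣK = 4·0.5 + 1·1.1 + 3·0.42 = 4.36.
ΔP = [f·L/D + ΣK]·(ρV²/2) = [0.02801·303/0.519 + 4.36]·(879·0.4959²/2) = [16.35 + 4.36]·108.1 = 2239 Pa.
ΔP = 2239 Pa = 2.24 kPa.

ΔP ≈ 2.24 kPa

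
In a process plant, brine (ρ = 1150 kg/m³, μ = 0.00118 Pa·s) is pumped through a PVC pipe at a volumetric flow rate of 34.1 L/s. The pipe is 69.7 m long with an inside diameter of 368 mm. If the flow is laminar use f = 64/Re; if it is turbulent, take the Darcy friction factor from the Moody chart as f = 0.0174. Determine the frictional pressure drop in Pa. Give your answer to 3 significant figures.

ΔP ≈ 195 Pa

Q = 34.1 L/s = 34.1/1000 = 0.0341 m³/s.
Cross-sectional area A = πD²/4 = π(0.368)²/4 = 0.1064 m²; mean velocity V = Q/A = 0.0341/0.1064 = 0.3206 m/s.
Reynolds number Re = ρVD/μ = 1150 · 0.3206 · 0.368 / 0.00118 = 1.15e+05.
Re > 4000 → turbulent; use the Moody-chart value f = 0.0174.
Darcy-Weisbach: ΔP = f(L/D)(ρV²/2) = 0.0174·(69.7/0.368)·(1150·0.3206²/2) = 0.0174·189.4·59.1 = 194.8 Pa.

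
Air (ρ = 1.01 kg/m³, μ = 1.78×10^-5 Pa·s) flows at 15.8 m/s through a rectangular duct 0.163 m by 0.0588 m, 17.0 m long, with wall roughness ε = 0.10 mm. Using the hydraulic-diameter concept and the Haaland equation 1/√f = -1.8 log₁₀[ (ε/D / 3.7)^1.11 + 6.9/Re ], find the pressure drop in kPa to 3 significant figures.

Hydraulic diameter D_h = 4A/P = 4·(0.163·0.0588)/(2·(0.163+0.0588)) = 0.03834/0.4436 = 0.08642 m.
Re = ρVD_h/μ = 1.01·15.8·0.08642/1.78e-05 = 7.748e+04.
ε/D_h = 0.0001/0.08642 = 0.00116; Haaland gives 1/√f = -1.8 log₁₀[0.000129+8.91e-05] = 6.592, so f = 0.02302.
ΔP = f(L/D_h)(ρV²/2) = 0.02302·17/0.08642·126.1 = 570.7 Pa.
ΔP = 0.571 kPa.

ΔP ≈ 0.571 kPa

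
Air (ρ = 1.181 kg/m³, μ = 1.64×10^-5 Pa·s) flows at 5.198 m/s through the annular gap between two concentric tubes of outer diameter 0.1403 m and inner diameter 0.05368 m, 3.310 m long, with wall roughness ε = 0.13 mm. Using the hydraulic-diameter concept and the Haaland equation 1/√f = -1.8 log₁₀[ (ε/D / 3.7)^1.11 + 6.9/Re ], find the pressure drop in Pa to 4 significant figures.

ΔP ≈ 16.14 Pa

Hydraulic diameter D_h = 4A/P = D_o - D_i = 0.1403 - 0.05368 = 0.08662 m.
Re = ρVD_h/μ = 1.181·5.198·0.08662/1.64e-05 = 3.242e+04.
ε/D_h = 0.00013/0.08662 = 0.0015; Haaland gives 1/√f = -1.8 log₁₀[0.000172+0.000213] = 6.147, so f = 0.02647.
ΔP = f(L/D_h)(ρV²/2) = 0.02647·3.31/0.08662·15.95 = 16.14 Pa.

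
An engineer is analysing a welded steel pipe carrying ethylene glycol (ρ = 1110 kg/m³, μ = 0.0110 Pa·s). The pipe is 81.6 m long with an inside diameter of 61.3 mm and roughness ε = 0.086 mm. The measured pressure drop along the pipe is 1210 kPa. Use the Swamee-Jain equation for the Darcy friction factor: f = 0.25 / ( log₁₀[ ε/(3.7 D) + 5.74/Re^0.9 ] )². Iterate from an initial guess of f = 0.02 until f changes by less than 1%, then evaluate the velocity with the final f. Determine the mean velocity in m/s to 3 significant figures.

V ≈ 8.04 m/s

Rearranging Darcy-Weisbach: V = √(2·ΔP·D/(f·L·ρ)). With ε/D = 8.6e-05/0.0613 = 0.0014, iterate starting from f = 0.02:
  f = 0.02 → V = √(2·1.21e+06·0.0613/(0.02·81.6·1110)) = 9.049 m/s; Re = ρVD/μ = 5.598e+04; f → 0.02497
  f = 0.02497 → V = 8.099 m/s; Re = 5.01e+04; f → 0.02529
  f = 0.02529 → V = 8.048 m/s; Re = 4.978e+04; f → 0.02531
Converged (Δf/f < 1%). With the final f = 0.02531: V = √(2·1.21e+06·0.0613/(0.02531·81.6·1110)) = 8.045 m/s.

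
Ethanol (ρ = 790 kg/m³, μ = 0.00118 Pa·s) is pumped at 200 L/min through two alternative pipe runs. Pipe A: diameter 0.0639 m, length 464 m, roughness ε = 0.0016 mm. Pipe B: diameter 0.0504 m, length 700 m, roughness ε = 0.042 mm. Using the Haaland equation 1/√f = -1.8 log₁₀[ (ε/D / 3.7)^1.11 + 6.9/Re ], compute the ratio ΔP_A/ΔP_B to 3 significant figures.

Pipe A: V = Q/A = 0.003333/0.003207 = 1.039 m/s; Re = 4.447e+04; ε/D = 2.5e-05; Haaland → f = 0.02133; ΔP_A = f(L/D)(ρV²/2) = 6.609e+04 Pa.
Pipe B: V = Q/A = 0.003333/0.001995 = 1.671 m/s; Re = 5.638e+04; ε/D = 0.000833; Haaland → f = 0.02286; ΔP_B = f(L/D)(ρV²/2) = 3.502e+05 Pa.
ΔP_A/ΔP_B = 6.609e+04/3.502e+05 = 0.189.

ΔP_A/ΔP_B ≈ 0.189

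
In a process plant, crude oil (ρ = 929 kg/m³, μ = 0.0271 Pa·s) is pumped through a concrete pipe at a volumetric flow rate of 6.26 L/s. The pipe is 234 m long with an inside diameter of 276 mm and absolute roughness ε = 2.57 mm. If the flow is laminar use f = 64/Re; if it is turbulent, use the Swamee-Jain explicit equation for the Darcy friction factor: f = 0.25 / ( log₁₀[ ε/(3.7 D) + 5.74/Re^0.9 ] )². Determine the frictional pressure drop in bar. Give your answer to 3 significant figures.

Q = 6.26 L/s = 6.26/1000 = 0.00626 m³/s.
Cross-sectional area A = πD²/4 = π(0.276)²/4 = 0.05983 m²; mean velocity V = Q/A = 0.00626/0.05983 = 0.1046 m/s.
Reynolds number Re = ρVD/μ = 929 · 0.1046 · 0.276 / 0.0271 = 990.
Re < 2300 → laminar flow, so f = 64/Re = 64/990 = 0.06465 (the turbulent correlation is not needed).
Darcy-Weisbach: ΔP = f(L/D)(ρV²/2) = 0.06465·(234/0.276)·(929·0.1046²/2) = 0.06465·847.8·5.085 = 278.7 Pa.
ΔP = 278.7 Pa = 0.00279 bar.

ΔP ≈ 0.00279 bar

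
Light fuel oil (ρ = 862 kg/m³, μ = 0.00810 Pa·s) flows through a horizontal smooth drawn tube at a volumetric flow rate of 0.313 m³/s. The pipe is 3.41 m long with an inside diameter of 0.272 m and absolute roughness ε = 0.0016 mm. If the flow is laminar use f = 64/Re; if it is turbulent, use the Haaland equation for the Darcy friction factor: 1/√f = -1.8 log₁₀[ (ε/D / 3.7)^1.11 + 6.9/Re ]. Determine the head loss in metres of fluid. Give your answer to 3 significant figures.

h_f ≈ 0.302 m

Cross-sectional area A = πD²/4 = π(0.272)²/4 = 0.05811 m²; mean velocity V = Q/A = 0.313/0.05811 = 5.387 m/s.
Reynolds number Re = ρVD/μ = 862 · 5.387 · 0.272 / 0.0081 = 1.559e+05.
Re > 4000 → turbulent. Relative roughness ε/D = 1.6e-06/0.272 = 5.88e-06. Haaland: 1/√f = -1.8 log₁₀[(5.88e-06/3.7)^1.11 + 6.9/1.559e+05] = -1.8 log₁₀[3.66e-07 + 4.43e-05] = 7.831, so f = 0.01631.
Darcy-Weisbach: ΔP = f(L/D)(ρV²/2) = 0.01631·(3.41/0.272)·(862·5.387²/2) = 0.01631·12.54·1.251e+04 = 2557 Pa.
Head loss h_f = ΔP/(ρg) = 2557/(862·9.81) = 0.302 m.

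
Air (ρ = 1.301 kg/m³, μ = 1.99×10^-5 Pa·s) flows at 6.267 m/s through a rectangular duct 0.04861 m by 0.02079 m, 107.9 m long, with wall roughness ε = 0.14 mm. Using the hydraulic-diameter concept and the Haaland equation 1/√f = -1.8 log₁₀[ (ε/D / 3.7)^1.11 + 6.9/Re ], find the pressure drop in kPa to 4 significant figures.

Hydraulic diameter D_h = 4A/P = 4·(0.04861·0.02079)/(2·(0.04861+0.02079)) = 0.004042/0.1388 = 0.02912 m.
Re = ρVD_h/μ = 1.301·6.267·0.02912/1.99e-05 = 1.193e+04.
ε/D_h = 0.00014/0.02912 = 0.00481; Haaland gives 1/√f = -1.8 log₁₀[0.000625+0.000578] = 5.255, so f = 0.03621.
ΔP = f(L/D_h)(ρV²/2) = 0.03621·107.9/0.02912·25.55 = 3428 Pa.
ΔP = 3.428 kPa.

ΔP ≈ 3.428 kPa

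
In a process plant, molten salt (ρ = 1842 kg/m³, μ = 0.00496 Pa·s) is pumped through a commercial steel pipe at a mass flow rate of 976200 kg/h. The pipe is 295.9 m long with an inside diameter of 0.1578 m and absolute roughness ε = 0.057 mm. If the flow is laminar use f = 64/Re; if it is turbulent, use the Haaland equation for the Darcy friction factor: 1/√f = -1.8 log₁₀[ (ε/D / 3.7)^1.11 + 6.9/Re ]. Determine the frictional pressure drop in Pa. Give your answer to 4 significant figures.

ṁ = 976200 kg/h = 976200/3600 = 271.2 kg/s.
A = πD²/4 = π(0.1578)²/4 = 0.01956 m²; mean velocity V = ṁ/(ρA) = 271.2/(1842 · 0.01956) = 7.527 m/s.
Reynolds number Re = ρVD/μ = 1842 · 7.527 · 0.1578 / 0.00496 = 4.411e+05.
Re > 4000 → turbulent. Relative roughness ε/D = 5.7e-05/0.1578 = 0.000361. Haaland: 1/√f = -1.8 log₁₀[(0.000361/3.7)^1.11 + 6.9/4.411e+05] = -1.8 log₁₀[3.54e-05 + 1.56e-05] = 7.726, so f = 0.01675.
Darcy-Weisbach: ΔP = f(L/D)(ρV²/2) = 0.01675·(295.9/0.1578)·(1842·7.527²/2) = 0.01675·1875·5.218e+04 = 1.639e+06 Pa.

ΔP ≈ 1639000 Pa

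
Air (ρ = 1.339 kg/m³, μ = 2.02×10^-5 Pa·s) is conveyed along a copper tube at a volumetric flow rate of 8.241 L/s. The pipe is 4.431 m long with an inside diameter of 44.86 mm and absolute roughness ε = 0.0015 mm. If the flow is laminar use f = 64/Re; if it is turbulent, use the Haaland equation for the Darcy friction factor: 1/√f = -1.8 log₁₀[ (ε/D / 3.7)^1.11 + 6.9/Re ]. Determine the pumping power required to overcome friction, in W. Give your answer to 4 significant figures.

P ≈ 0.4077 W

Q = 8.241 L/s = 8.241/1000 = 0.008241 m³/s.
Cross-sectional area A = πD²/4 = π(0.04486)²/4 = 0.001581 m²; mean velocity V = Q/A = 0.008241/0.001581 = 5.214 m/s.
Reynolds number Re = ρVD/μ = 1.339 · 5.214 · 0.04486 / 2.02e-05 = 1.55e+04.
Re > 4000 → turbulent. Relative roughness ε/D = 1.5e-06/0.04486 = 3.34e-05. Haaland: 1/√f = -1.8 log₁₀[(3.34e-05/3.7)^1.11 + 6.9/1.55e+04] = -1.8 log₁₀[2.52e-06 + 0.000445] = 6.028, so f = 0.02752.
Darcy-Weisbach: ΔP = f(L/D)(ρV²/2) = 0.02752·(4.431/0.04486)·(1.339·5.214²/2) = 0.02752·98.77·18.2 = 49.47 Pa.
Pumping power P = QΔP = 0.008241·49.47 = 0.40766 W = 0.4077 W.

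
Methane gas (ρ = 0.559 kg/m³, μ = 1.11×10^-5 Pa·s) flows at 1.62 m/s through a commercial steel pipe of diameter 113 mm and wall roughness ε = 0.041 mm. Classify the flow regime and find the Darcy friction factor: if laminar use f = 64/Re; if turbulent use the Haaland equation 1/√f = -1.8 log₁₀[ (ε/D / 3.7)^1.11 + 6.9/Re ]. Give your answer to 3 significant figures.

Re = ρVD/μ = 0.559·1.62·0.113/1.11e-05 = 9219.
Re > 4000 → turbulent. ε/D = 4.1e-05/0.113 = 0.000363; Haaland: 1/√f = -1.8 log₁₀[3.55e-05 + 0.000748] = 5.59, so f = 0.032.

f ≈ 0.0320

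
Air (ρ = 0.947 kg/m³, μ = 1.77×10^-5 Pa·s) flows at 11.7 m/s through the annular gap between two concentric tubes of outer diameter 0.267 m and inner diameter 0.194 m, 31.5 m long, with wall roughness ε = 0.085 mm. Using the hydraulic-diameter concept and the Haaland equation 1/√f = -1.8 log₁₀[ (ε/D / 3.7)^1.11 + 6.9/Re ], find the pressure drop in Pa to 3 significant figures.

Hydraulic diameter D_h = 4A/P = D_o - D_i = 0.267 - 0.194 = 0.073 m.
Re = ρVD_h/μ = 0.947·11.7·0.073/1.77e-05 = 4.57e+04.
ε/D_h = 8.5e-05/0.073 = 0.00116; Haaland gives 1/√f = -1.8 log₁₀[0.00013+0.000151] = 6.393, so f = 0.02446.
ΔP = f(L/D_h)(ρV²/2) = 0.02446·31.5/0.073·64.82 = 684.2 Pa.

ΔP ≈ 684 Pa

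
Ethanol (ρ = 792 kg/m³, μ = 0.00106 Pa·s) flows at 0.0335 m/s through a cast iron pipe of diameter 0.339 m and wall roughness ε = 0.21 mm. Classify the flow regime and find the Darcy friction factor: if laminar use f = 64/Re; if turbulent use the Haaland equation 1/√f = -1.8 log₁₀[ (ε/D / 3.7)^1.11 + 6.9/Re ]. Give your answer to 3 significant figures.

Re = ρVD/μ = 792·0.0335·0.339/0.00106 = 8485.
Re > 4000 → turbulent. ε/D = 0.00021/0.339 = 0.000619; Haaland: 1/√f = -1.8 log₁₀[6.43e-05 + 0.000813] = 5.502, so f = 0.03303.

f ≈ 0.0330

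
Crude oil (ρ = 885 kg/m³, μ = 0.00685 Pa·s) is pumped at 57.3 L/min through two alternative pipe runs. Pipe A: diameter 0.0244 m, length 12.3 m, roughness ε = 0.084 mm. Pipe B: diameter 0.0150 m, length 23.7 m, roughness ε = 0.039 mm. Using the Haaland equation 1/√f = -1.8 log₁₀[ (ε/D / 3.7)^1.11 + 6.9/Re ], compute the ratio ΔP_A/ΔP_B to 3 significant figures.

ΔP_A/ΔP_B ≈ 0.0518

Pipe A: V = Q/A = 0.000955/0.0004676 = 2.042 m/s; Re = 6438; ε/D = 0.00344; Haaland → f = 0.03873; ΔP_A = f(L/D)(ρV²/2) = 3.604e+04 Pa.
Pipe B: V = Q/A = 0.000955/0.0001767 = 5.404 m/s; Re = 1.047e+04; ε/D = 0.0026; Haaland → f = 0.03404; ΔP_B = f(L/D)(ρV²/2) = 6.951e+05 Pa.
ΔP_A/ΔP_B = 3.604e+04/6.951e+05 = 0.0518.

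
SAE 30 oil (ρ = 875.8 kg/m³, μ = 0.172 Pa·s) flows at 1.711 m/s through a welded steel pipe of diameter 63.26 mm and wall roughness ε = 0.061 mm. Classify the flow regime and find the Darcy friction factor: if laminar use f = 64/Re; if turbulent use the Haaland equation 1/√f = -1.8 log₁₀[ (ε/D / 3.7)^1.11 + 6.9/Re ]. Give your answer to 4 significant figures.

f ≈ 0.1161

Re = ρVD/μ = 875.8·1.711·0.06326/0.172 = 551.1.
Re < 2300 → laminar, so f = 64/Re = 0.1161 (roughness is irrelevant in laminar flow).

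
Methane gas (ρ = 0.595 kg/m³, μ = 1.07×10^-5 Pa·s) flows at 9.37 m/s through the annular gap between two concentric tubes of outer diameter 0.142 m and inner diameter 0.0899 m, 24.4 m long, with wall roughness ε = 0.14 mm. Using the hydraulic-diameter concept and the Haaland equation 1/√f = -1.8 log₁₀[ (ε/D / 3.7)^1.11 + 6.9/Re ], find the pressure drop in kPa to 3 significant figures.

Hydraulic diameter D_h = 4A/P = D_o - D_i = 0.142 - 0.0899 = 0.0521 m.
Re = ρVD_h/μ = 0.595·9.37·0.0521/1.07e-05 = 2.715e+04.
ε/D_h = 0.00014/0.0521 = 0.00269; Haaland gives 1/√f = -1.8 log₁₀[0.000328+0.000254] = 5.823, so f = 0.02949.
ΔP = f(L/D_h)(ρV²/2) = 0.02949·24.4/0.0521·26.12 = 360.8 Pa.
ΔP = 0.361 kPa.

ΔP ≈ 0.361 kPa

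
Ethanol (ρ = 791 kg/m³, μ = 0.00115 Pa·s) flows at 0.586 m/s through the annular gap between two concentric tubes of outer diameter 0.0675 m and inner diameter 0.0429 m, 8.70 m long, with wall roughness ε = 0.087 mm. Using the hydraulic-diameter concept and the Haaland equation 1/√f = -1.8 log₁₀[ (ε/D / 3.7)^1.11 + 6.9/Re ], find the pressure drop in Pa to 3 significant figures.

ΔP ≈ 1710 Pa

Hydraulic diameter D_h = 4A/P = D_o - D_i = 0.0675 - 0.0429 = 0.0246 m.
Re = ρVD_h/μ = 791·0.586·0.0246/0.00115 = 9915.
ε/D_h = 8.7e-05/0.0246 = 0.00354; Haaland gives 1/√f = -1.8 log₁₀[0.000445+0.000696] = 5.297, so f = 0.03564.
ΔP = f(L/D_h)(ρV²/2) = 0.03564·8.7/0.0246·135.8 = 1712 Pa.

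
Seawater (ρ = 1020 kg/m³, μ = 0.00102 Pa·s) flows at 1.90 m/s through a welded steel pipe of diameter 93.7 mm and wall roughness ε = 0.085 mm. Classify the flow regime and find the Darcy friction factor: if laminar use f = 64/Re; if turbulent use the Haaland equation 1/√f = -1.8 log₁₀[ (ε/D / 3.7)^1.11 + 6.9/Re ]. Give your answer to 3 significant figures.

Re = ρVD/μ = 1020·1.9·0.0937/0.00102 = 1.78e+05.
Re > 4000 → turbulent. ε/D = 8.5e-05/0.0937 = 0.000907; Haaland: 1/√f = -1.8 log₁₀[9.82e-05 + 3.88e-05] = 6.954, so f = 0.02068.

f ≈ 0.0207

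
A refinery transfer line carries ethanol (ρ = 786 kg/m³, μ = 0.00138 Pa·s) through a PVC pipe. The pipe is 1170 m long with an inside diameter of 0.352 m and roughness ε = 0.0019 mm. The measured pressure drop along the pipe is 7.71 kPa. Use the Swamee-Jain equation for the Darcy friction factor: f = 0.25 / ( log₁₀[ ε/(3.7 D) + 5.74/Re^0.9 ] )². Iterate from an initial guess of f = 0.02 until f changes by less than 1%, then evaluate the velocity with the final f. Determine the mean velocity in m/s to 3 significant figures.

V ≈ 0.584 m/s

Rearranging Darcy-Weisbach: V = √(2·ΔP·D/(f·L·ρ)). With ε/D = 1.9e-06/0.352 = 5.4e-06, iterate starting from f = 0.02:
  f = 0.02 → V = √(2·7710·0.352/(0.02·1170·786)) = 0.5432 m/s; Re = ρVD/μ = 1.089e+05; f → 0.01758
  f = 0.01758 → V = 0.5794 m/s; Re = 1.162e+05; f → 0.01735
  f = 0.01735 → V = 0.5832 m/s; Re = 1.169e+05; f → 0.01733
Converged (Δf/f < 1%). With the final f = 0.01733: V = √(2·7710·0.352/(0.01733·1170·786)) = 0.5836 m/s.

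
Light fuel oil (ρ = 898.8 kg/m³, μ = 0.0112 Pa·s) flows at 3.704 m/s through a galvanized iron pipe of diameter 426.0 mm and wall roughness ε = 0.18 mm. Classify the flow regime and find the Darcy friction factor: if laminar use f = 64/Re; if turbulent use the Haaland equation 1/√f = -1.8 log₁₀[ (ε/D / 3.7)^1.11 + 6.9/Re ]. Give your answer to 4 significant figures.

Re = ρVD/μ = 898.8·3.704·0.426/0.0112 = 1.266e+05.
Re > 4000 → turbulent. ε/D = 0.00018/0.426 = 0.000423; Haaland: 1/√f = -1.8 log₁₀[4.21e-05 + 5.45e-05] = 7.227, so f = 0.01914.

f ≈ 0.01914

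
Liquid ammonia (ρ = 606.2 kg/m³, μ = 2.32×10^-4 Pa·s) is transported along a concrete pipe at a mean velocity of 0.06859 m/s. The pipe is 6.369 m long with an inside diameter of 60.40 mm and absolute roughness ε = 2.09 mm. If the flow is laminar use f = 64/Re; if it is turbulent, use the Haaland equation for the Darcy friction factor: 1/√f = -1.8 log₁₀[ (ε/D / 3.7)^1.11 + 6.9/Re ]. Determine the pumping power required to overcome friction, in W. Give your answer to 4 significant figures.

Reynolds number Re = ρVD/μ = 606.2 · 0.06859 · 0.0604 / 0.000232 = 1.082e+04.
Re > 4000 → turbulent. Relative roughness ε/D = 0.00209/0.0604 = 0.0346. Haaland: 1/√f = -1.8 log₁₀[(0.0346/3.7)^1.11 + 6.9/1.082e+04] = -1.8 log₁₀[0.00559 + 0.000637] = 3.97, so f = 0.06346.
Darcy-Weisbach: ΔP = f(L/D)(ρV²/2) = 0.06346·(6.369/0.0604)·(606.2·0.06859²/2) = 0.06346·105.4·1.426 = 9.541 Pa.
Q = V·A = 0.06859·0.002865 = 0.0001965 m³/s.
Pumping power P = QΔP = 0.0001965·9.541 = 0.0018752 W = 0.001875 W.

P ≈ 0.001875 W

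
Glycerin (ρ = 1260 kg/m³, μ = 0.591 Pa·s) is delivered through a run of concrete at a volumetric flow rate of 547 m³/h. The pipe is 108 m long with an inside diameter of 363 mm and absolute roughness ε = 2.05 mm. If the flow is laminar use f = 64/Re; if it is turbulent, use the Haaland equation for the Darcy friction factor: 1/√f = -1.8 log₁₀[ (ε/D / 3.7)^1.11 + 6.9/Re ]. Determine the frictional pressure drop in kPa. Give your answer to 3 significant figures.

Q = 547 m³/h = 547/3600 = 0.1519 m³/s.
Cross-sectional area A = πD²/4 = π(0.363)²/4 = 0.1035 m²; mean velocity V = Q/A = 0.1519/0.1035 = 1.468 m/s.
Reynolds number Re = ρVD/μ = 1260 · 1.468 · 0.363 / 0.591 = 1136.
Re < 2300 → laminar flow, so f = 64/Re = 64/1136 = 0.05633 (the turbulent correlation is not needed).
Darcy-Weisbach: ΔP = f(L/D)(ρV²/2) = 0.05633·(108/0.363)·(1260·1.468²/2) = 0.05633·297.5·1358 = 2.276e+04 Pa.
ΔP = 2.276e+04 Pa = 22.8 kPa.

ΔP ≈ 22.8 kPa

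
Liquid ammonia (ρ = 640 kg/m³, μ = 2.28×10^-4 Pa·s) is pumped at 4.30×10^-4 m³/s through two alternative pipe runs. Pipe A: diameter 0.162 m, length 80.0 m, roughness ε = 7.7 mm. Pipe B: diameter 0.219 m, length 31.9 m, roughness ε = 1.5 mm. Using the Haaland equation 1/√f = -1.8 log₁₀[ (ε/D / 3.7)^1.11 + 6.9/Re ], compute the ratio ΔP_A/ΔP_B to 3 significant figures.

Pipe A: V = Q/A = 0.00043/0.02061 = 0.02086 m/s; Re = 9487; ε/D = 0.0475; Haaland → f = 0.07264; ΔP_A = f(L/D)(ρV²/2) = 4.996 Pa.
Pipe B: V = Q/A = 0.00043/0.03767 = 0.01142 m/s; Re = 7017; ε/D = 0.00685; Haaland → f = 0.04175; ΔP_B = f(L/D)(ρV²/2) = 0.2536 Pa.
ΔP_A/ΔP_B = 4.996/0.2536 = 19.7.

ΔP_A/ΔP_B ≈ 19.7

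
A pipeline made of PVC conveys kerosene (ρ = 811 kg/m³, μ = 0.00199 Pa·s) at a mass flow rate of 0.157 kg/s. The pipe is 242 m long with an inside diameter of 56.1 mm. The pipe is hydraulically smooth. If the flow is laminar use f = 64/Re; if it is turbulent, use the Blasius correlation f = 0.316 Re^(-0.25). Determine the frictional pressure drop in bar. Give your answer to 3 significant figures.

ΔP ≈ 0.00383 bar

A = πD²/4 = π(0.0561)²/4 = 0.002472 m²; mean velocity V = ṁ/(ρA) = 0.157/(811 · 0.002472) = 0.07832 m/s.
Reynolds number Re = ρVD/μ = 811 · 0.07832 · 0.0561 / 0.00199 = 1791.
Re < 2300 → laminar flow, so f = 64/Re = 64/1791 = 0.03574 (the turbulent correlation is not needed).
Darcy-Weisbach: ΔP = f(L/D)(ρV²/2) = 0.03574·(242/0.0561)·(811·0.07832²/2) = 0.03574·4314·2.487 = 383.5 Pa.
ΔP = 383.5 Pa = 0.00383 bar.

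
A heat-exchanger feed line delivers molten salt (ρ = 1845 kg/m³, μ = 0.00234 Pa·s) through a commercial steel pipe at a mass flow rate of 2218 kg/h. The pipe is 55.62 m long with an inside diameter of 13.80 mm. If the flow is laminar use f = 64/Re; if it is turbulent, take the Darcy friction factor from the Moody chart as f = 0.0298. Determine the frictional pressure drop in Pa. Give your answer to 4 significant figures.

ṁ = 2218 kg/h = 2218/3600 = 0.6161 kg/s.
A = πD²/4 = π(0.0138)²/4 = 0.0001496 m²; mean velocity V = ṁ/(ρA) = 0.6161/(1845 · 0.0001496) = 2.233 m/s.
Reynolds number Re = ρVD/μ = 1845 · 2.233 · 0.0138 / 0.00234 = 2.429e+04.
Re > 4000 → turbulent; use the Moody-chart value f = 0.0298.
Darcy-Weisbach: ΔP = f(L/D)(ρV²/2) = 0.0298·(55.62/0.0138)·(1845·2.233²/2) = 0.0298·4030·4598 = 5.523e+05 Pa.

ΔP ≈ 552300 Pa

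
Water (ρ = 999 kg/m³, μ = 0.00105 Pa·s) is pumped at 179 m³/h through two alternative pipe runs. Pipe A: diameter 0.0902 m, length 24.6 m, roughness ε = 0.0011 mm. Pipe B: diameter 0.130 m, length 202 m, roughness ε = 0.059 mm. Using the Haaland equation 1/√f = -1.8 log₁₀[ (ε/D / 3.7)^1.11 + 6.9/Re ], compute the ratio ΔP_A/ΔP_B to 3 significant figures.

Pipe A: V = Q/A = 0.04972/0.00639 = 7.781 m/s; Re = 6.678e+05; ε/D = 1.22e-05; Haaland → f = 0.01258; ΔP_A = f(L/D)(ρV²/2) = 1.038e+05 Pa.
Pipe B: V = Q/A = 0.04972/0.01327 = 3.746 m/s; Re = 4.633e+05; ε/D = 0.000454; Haaland → f = 0.01734; ΔP_B = f(L/D)(ρV²/2) = 1.889e+05 Pa.
ΔP_A/ΔP_B = 1.038e+05/1.889e+05 = 0.549.

ΔP_A/ΔP_B ≈ 0.549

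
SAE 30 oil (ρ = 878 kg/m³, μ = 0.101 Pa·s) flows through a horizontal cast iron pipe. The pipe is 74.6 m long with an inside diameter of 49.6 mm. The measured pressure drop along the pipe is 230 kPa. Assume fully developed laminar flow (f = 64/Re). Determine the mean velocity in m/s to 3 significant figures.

For laminar flow, f = 64/Re with Re = ρVD/μ, so Darcy-Weisbach reduces to ΔP = 32μLV/D². Solving for V: V = ΔP·D²/(32μL) = 2.3e+05·(0.0496)²/(32·0.101·74.6) = 2.347 m/s.
Check: Re = ρVD/μ = 878·2.347·0.0496/0.101 = 1012 < 2300, so the laminar assumption holds.

V ≈ 2.35 m/s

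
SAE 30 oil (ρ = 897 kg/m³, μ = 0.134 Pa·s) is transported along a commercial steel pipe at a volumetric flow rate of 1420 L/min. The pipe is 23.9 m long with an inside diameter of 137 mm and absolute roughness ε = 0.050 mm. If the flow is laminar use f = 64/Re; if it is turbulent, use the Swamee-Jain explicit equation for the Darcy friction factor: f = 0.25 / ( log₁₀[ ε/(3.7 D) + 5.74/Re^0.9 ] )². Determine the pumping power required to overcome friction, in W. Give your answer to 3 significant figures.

P ≈ 207 W

Q = 1420 L/min = 1420/60000 = 0.02367 m³/s.
Cross-sectional area A = πD²/4 = π(0.137)²/4 = 0.01474 m²; mean velocity V = Q/A = 0.02367/0.01474 = 1.605 m/s.
Reynolds number Re = ρVD/μ = 897 · 1.605 · 0.137 / 0.134 = 1472.
Re < 2300 → laminar flow, so f = 64/Re = 64/1472 = 0.04347 (the turbulent correlation is not needed).
Darcy-Weisbach: ΔP = f(L/D)(ρV²/2) = 0.04347·(23.9/0.137)·(897·1.605²/2) = 0.04347·174.5·1156 = 8766 Pa.
Pumping power P = QΔP = 0.02367·8766 = 207.5 W = 207 W.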